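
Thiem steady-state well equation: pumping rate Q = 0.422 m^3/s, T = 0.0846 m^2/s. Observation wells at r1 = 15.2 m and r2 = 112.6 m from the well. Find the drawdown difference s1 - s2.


Thiem equation: s1 - s2 = Q/(2*pi*T) * ln(r2/r1).
ln(r2/r1) = ln(112.6/15.2) = 2.0025.
Q/(2*pi*T) = 0.422 / (2*pi*0.0846) = 0.422 / 0.5316 = 0.7939.
s1 - s2 = 0.7939 * 2.0025 = 1.5898 m.

1.5898


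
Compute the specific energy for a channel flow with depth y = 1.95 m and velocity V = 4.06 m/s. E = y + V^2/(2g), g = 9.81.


Specific energy E = y + V^2/(2g).
Velocity head = V^2/(2g) = 4.06^2 / (2*9.81) = 16.4836 / 19.62 = 0.8401 m.
E = 1.95 + 0.8401 = 2.7901 m.

2.7901


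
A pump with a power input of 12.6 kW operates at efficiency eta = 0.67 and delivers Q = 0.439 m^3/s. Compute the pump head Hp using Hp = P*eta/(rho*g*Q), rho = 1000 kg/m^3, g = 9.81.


Pump head formula: Hp = P * eta / (rho * g * Q).
Numerator: P * eta = 12.6 * 1000 * 0.67 = 8442.0 W.
Denominator: rho * g * Q = 1000 * 9.81 * 0.439 = 4306.59.
Hp = 8442.0 / 4306.59 = 1.96 m.

1.96


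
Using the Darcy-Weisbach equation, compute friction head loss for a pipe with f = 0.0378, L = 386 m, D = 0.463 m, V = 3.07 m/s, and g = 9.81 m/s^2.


Darcy-Weisbach equation: h_f = f * (L/D) * V^2/(2g).
f * L/D = 0.0378 * 386/0.463 = 31.5136.
V^2/(2g) = 3.07^2 / (2*9.81) = 9.4249 / 19.62 = 0.4804 m.
h_f = 31.5136 * 0.4804 = 15.138 m.

15.138


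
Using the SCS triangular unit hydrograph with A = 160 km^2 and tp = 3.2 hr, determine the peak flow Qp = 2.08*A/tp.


SCS formula: Qp = 2.08 * A / tp.
Qp = 2.08 * 160 / 3.2
   = 332.8 / 3.2
   = 104.0 m^3/s per cm.

104.0


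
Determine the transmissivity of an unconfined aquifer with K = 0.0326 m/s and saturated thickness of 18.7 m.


Transmissivity is defined as T = K * h.
T = 0.0326 * 18.7
  = 0.6096 m^2/s.

0.6096


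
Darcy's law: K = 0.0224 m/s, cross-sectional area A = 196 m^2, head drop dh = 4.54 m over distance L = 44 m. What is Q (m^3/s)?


Darcy's law: Q = K * A * i, where i = dh/L.
Hydraulic gradient i = 4.54 / 44 = 0.103182.
Q = 0.0224 * 196 * 0.103182
  = 0.453 m^3/s.

0.453


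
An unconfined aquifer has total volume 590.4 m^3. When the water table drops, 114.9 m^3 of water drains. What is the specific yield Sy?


Specific yield Sy = Volume drained / Total volume.
Sy = 114.9 / 590.4
   = 0.1946.

0.1946


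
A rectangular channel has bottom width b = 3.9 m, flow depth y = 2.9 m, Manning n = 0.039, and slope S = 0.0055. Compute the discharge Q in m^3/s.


For a rectangular channel, the cross-sectional area A = b * y = 3.9 * 2.9 = 11.31 m^2.
The wetted perimeter P = b + 2y = 3.9 + 2*2.9 = 9.7 m.
Hydraulic radius R = A/P = 11.31/9.7 = 1.166 m.
Velocity V = (1/n)*R^(2/3)*S^(1/2) = (1/0.039)*1.166^(2/3)*0.0055^(1/2) = 2.1066 m/s.
Discharge Q = A * V = 11.31 * 2.1066 = 23.825 m^3/s.

23.825


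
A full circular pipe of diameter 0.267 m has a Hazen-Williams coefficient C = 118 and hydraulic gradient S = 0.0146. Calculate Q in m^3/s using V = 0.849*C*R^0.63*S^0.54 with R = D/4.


For a full circular pipe, R = D/4 = 0.267/4 = 0.0668 m.
V = 0.849 * 118 * 0.0668^0.63 * 0.0146^0.54
  = 0.849 * 118 * 0.181721 * 0.102035
  = 1.8576 m/s.
Pipe area A = pi*D^2/4 = pi*0.267^2/4 = 0.056 m^2.
Q = A * V = 0.056 * 1.8576 = 0.104 m^3/s.

0.104


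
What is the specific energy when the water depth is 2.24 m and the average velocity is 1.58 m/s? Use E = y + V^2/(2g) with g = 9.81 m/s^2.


Specific energy E = y + V^2/(2g).
Velocity head = V^2/(2g) = 1.58^2 / (2*9.81) = 2.4964 / 19.62 = 0.1272 m.
E = 2.24 + 0.1272 = 2.3672 m.

2.3672


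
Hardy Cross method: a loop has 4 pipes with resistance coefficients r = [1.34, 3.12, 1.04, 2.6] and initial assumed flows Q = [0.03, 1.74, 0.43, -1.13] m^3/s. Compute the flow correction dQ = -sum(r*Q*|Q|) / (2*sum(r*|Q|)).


Numerator terms (r*Q*|Q|): 1.34*0.03*|0.03| = 0.0012; 3.12*1.74*|1.74| = 9.4461; 1.04*0.43*|0.43| = 0.1923; 2.6*-1.13*|-1.13| = -3.3199.
Sum of numerator = 6.3197.
Denominator terms (r*|Q|): 1.34*|0.03| = 0.0402; 3.12*|1.74| = 5.4288; 1.04*|0.43| = 0.4472; 2.6*|-1.13| = 2.938.
2 * sum of denominator = 2 * 8.8542 = 17.7084.
dQ = -6.3197 / 17.7084 = -0.3569 m^3/s.

-0.3569


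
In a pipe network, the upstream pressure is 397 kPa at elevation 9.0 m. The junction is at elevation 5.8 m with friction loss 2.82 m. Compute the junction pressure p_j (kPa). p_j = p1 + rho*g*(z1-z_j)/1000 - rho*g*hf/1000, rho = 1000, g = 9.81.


Junction pressure: p_j = p1 + rho*g*(z1 - z_j)/1000 - rho*g*hf/1000.
Elevation term = 1000*9.81*(9.0 - 5.8)/1000 = 31.392 kPa.
Friction term = 1000*9.81*2.82/1000 = 27.664 kPa.
p_j = 397 + 31.392 - 27.664 = 400.73 kPa.

400.73


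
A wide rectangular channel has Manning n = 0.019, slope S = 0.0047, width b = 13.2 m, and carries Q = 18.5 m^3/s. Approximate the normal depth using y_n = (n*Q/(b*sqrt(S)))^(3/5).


We use the wide-channel approximation y_n = (n*Q/(b*sqrt(S)))^(3/5).
sqrt(S) = sqrt(0.0047) = 0.068557.
Numerator: n*Q = 0.019 * 18.5 = 0.3515.
Denominator: b*sqrt(S) = 13.2 * 0.068557 = 0.904952.
arg = 0.3884.
y_n = 0.3884^(3/5) = 0.567 m.

0.567


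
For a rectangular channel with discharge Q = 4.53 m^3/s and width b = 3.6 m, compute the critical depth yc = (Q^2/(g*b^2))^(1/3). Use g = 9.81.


Using yc = (Q^2 / (g * b^2))^(1/3):
Q^2 = 4.53^2 = 20.52.
g * b^2 = 9.81 * 3.6^2 = 9.81 * 12.96 = 127.14.
Q^2 / (g*b^2) = 20.52 / 127.14 = 0.1614.
yc = 0.1614^(1/3) = 0.5445 m.

0.5445


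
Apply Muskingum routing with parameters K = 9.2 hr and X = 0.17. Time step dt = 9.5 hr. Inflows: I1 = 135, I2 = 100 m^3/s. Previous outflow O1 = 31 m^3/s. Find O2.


Muskingum coefficients:
denom = 2*K*(1-X) + dt = 2*9.2*(1-0.17) + 9.5 = 24.772.
C0 = (dt - 2*K*X)/denom = (9.5 - 2*9.2*0.17)/24.772 = 0.2572.
C1 = (dt + 2*K*X)/denom = (9.5 + 2*9.2*0.17)/24.772 = 0.5098.
C2 = (2*K*(1-X) - dt)/denom = 0.233.
O2 = C0*I2 + C1*I1 + C2*O1
   = 0.2572*100 + 0.5098*135 + 0.233*31
   = 101.76 m^3/s.

101.76


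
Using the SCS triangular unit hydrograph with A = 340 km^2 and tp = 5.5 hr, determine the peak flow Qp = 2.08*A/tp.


SCS formula: Qp = 2.08 * A / tp.
Qp = 2.08 * 340 / 5.5
   = 707.2 / 5.5
   = 128.58 m^3/s per cm.

128.58


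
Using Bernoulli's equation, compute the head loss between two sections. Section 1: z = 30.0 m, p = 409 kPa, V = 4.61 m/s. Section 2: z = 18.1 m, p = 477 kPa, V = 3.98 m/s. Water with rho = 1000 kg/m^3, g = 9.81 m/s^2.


Total head at each section: H = z + p/(rho*g) + V^2/(2g).
H1 = 30.0 + 409*1000/(1000*9.81) + 4.61^2/(2*9.81)
   = 30.0 + 41.692 + 1.0832
   = 72.775 m.
H2 = 18.1 + 477*1000/(1000*9.81) + 3.98^2/(2*9.81)
   = 18.1 + 48.624 + 0.8074
   = 67.531 m.
h_L = H1 - H2 = 72.775 - 67.531 = 5.244 m.

5.244


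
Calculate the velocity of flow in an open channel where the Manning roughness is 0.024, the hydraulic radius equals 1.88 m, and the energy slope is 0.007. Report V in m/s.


Manning's equation gives V = (1/n) * R^(2/3) * S^(1/2).
First, compute R^(2/3) = 1.88^(2/3) = 1.5233.
Next, S^(1/2) = 0.007^(1/2) = 0.083666.
Then 1/n = 1/0.024 = 41.67.
V = 41.67 * 1.5233 * 0.083666 = 5.3102 m/s.

5.3102


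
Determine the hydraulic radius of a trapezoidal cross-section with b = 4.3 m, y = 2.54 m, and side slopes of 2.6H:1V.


For a trapezoidal section with side slope z:
A = (b + z*y)*y = (4.3 + 2.6*2.54)*2.54 = 27.696 m^2.
P = b + 2*y*sqrt(1 + z^2) = 4.3 + 2*2.54*sqrt(1 + 2.6^2) = 18.451 m.
R = A/P = 27.696 / 18.451 = 1.501 m.

1.501


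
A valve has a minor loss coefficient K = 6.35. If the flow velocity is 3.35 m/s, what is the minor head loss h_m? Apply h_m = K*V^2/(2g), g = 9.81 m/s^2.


Minor loss formula: h_m = K * V^2/(2g).
V^2 = 3.35^2 = 11.2225.
V^2/(2g) = 11.2225 / 19.62 = 0.572 m.
h_m = 6.35 * 0.572 = 3.6322 m.

3.6322


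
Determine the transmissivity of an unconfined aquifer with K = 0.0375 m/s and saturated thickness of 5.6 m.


Transmissivity is defined as T = K * h.
T = 0.0375 * 5.6
  = 0.21 m^2/s.

0.21


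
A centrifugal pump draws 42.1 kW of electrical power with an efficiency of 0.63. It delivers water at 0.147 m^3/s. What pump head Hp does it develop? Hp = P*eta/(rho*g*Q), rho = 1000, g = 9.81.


Pump head formula: Hp = P * eta / (rho * g * Q).
Numerator: P * eta = 42.1 * 1000 * 0.63 = 26523.0 W.
Denominator: rho * g * Q = 1000 * 9.81 * 0.147 = 1442.07.
Hp = 26523.0 / 1442.07 = 18.39 m.

18.39


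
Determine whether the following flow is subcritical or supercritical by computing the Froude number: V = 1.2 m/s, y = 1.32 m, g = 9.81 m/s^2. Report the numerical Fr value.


The Froude number is defined as Fr = V / sqrt(g*y).
g*y = 9.81 * 1.32 = 12.9492.
sqrt(g*y) = sqrt(12.9492) = 3.5985.
Fr = 1.2 / 3.5985 = 0.3335.
Since Fr < 1, the flow is subcritical.

0.3335


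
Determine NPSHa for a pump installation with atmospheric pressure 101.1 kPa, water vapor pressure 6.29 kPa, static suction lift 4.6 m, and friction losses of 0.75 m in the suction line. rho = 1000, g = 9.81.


NPSHa = p_atm/(rho*g) - z_s - hf_s - p_vap/(rho*g).
p_atm/(rho*g) = 101.1*1000 / (1000*9.81) = 10.306 m.
p_vap/(rho*g) = 6.29*1000 / (1000*9.81) = 0.641 m.
NPSHa = 10.306 - 4.6 - 0.75 - 0.641
      = 4.31 m.

4.31


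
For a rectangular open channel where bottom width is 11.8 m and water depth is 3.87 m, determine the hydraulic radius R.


For a rectangular section:
Flow area A = b * y = 11.8 * 3.87 = 45.67 m^2.
Wetted perimeter P = b + 2y = 11.8 + 2*3.87 = 19.54 m.
Hydraulic radius R = A/P = 45.67 / 19.54 = 2.3371 m.

2.3371


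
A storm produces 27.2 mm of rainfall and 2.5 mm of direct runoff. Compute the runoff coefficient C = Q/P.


The runoff coefficient C = runoff depth / rainfall depth.
C = 2.5 / 27.2
  = 0.0919.

0.0919


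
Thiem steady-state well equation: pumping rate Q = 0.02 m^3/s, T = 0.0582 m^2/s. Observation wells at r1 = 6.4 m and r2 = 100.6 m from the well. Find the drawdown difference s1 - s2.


Thiem equation: s1 - s2 = Q/(2*pi*T) * ln(r2/r1).
ln(r2/r1) = ln(100.6/6.4) = 2.7549.
Q/(2*pi*T) = 0.02 / (2*pi*0.0582) = 0.02 / 0.3657 = 0.0547.
s1 - s2 = 0.0547 * 2.7549 = 0.1507 m.

0.1507


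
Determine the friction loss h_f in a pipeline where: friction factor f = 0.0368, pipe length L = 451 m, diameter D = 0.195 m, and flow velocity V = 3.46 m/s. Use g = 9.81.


Darcy-Weisbach equation: h_f = f * (L/D) * V^2/(2g).
f * L/D = 0.0368 * 451/0.195 = 85.1118.
V^2/(2g) = 3.46^2 / (2*9.81) = 11.9716 / 19.62 = 0.6102 m.
h_f = 85.1118 * 0.6102 = 51.933 m.

51.933


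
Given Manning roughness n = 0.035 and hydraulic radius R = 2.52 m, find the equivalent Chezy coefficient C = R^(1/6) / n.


The Chezy coefficient relates to Manning's n through C = R^(1/6) / n.
R^(1/6) = 2.52^(1/6) = 1.166541.
C = 1.166541 / 0.035 = 33.33 m^(1/2)/s.

33.33


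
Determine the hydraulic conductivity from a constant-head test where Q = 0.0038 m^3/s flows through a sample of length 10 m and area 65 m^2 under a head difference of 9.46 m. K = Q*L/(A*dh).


From K = Q*L / (A*dh):
Numerator: Q*L = 0.0038 * 10 = 0.038.
Denominator: A*dh = 65 * 9.46 = 614.9.
K = 0.038 / 614.9 = 6.2e-05 m/s.

6.2e-05


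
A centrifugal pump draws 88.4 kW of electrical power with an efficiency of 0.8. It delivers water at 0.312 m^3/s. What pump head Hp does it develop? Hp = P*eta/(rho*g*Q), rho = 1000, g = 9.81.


Pump head formula: Hp = P * eta / (rho * g * Q).
Numerator: P * eta = 88.4 * 1000 * 0.8 = 70720.0 W.
Denominator: rho * g * Q = 1000 * 9.81 * 0.312 = 3060.72.
Hp = 70720.0 / 3060.72 = 23.11 m.

23.11


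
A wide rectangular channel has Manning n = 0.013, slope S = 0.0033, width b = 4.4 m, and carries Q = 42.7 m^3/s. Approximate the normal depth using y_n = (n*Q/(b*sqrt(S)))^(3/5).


We use the wide-channel approximation y_n = (n*Q/(b*sqrt(S)))^(3/5).
sqrt(S) = sqrt(0.0033) = 0.057446.
Numerator: n*Q = 0.013 * 42.7 = 0.5551.
Denominator: b*sqrt(S) = 4.4 * 0.057446 = 0.252762.
arg = 2.1961.
y_n = 2.1961^(3/5) = 1.6032 m.

1.6032


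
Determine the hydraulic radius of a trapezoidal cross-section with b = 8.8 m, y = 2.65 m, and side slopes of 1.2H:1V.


For a trapezoidal section with side slope z:
A = (b + z*y)*y = (8.8 + 1.2*2.65)*2.65 = 31.747 m^2.
P = b + 2*y*sqrt(1 + z^2) = 8.8 + 2*2.65*sqrt(1 + 1.2^2) = 17.079 m.
R = A/P = 31.747 / 17.079 = 1.8588 m.

1.8588


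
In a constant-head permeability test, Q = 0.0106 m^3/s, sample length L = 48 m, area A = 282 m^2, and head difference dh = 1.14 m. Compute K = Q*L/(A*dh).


From K = Q*L / (A*dh):
Numerator: Q*L = 0.0106 * 48 = 0.5088.
Denominator: A*dh = 282 * 1.14 = 321.48.
K = 0.5088 / 321.48 = 0.001583 m/s.

0.001583


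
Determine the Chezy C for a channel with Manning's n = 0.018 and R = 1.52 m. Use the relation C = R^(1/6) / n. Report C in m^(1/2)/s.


The Chezy coefficient relates to Manning's n through C = R^(1/6) / n.
R^(1/6) = 1.52^(1/6) = 1.072278.
C = 1.072278 / 0.018 = 59.57 m^(1/2)/s.

59.57


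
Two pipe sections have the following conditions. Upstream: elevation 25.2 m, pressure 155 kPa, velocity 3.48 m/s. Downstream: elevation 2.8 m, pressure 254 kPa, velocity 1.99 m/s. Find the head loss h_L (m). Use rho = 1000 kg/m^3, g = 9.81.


Total head at each section: H = z + p/(rho*g) + V^2/(2g).
H1 = 25.2 + 155*1000/(1000*9.81) + 3.48^2/(2*9.81)
   = 25.2 + 15.8 + 0.6172
   = 41.617 m.
H2 = 2.8 + 254*1000/(1000*9.81) + 1.99^2/(2*9.81)
   = 2.8 + 25.892 + 0.2018
   = 28.894 m.
h_L = H1 - H2 = 41.617 - 28.894 = 12.724 m.

12.724


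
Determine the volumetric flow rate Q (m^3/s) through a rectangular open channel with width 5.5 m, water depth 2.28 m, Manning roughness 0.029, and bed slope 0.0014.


For a rectangular channel, the cross-sectional area A = b * y = 5.5 * 2.28 = 12.54 m^2.
The wetted perimeter P = b + 2y = 5.5 + 2*2.28 = 10.06 m.
Hydraulic radius R = A/P = 12.54/10.06 = 1.2465 m.
Velocity V = (1/n)*R^(2/3)*S^(1/2) = (1/0.029)*1.2465^(2/3)*0.0014^(1/2) = 1.4944 m/s.
Discharge Q = A * V = 12.54 * 1.4944 = 18.74 m^3/s.

18.74


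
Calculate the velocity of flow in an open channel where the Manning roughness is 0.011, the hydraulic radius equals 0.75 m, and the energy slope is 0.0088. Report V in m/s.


Manning's equation gives V = (1/n) * R^(2/3) * S^(1/2).
First, compute R^(2/3) = 0.75^(2/3) = 0.8255.
Next, S^(1/2) = 0.0088^(1/2) = 0.093808.
Then 1/n = 1/0.011 = 90.91.
V = 90.91 * 0.8255 * 0.093808 = 7.0397 m/s.

7.0397


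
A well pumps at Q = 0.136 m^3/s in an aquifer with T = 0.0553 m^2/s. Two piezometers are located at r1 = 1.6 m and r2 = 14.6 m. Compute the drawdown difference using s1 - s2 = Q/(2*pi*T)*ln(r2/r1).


Thiem equation: s1 - s2 = Q/(2*pi*T) * ln(r2/r1).
ln(r2/r1) = ln(14.6/1.6) = 2.211.
Q/(2*pi*T) = 0.136 / (2*pi*0.0553) = 0.136 / 0.3475 = 0.3914.
s1 - s2 = 0.3914 * 2.211 = 0.8654 m.

0.8654


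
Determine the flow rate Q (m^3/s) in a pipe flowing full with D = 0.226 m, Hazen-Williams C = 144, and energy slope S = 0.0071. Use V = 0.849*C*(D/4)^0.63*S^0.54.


For a full circular pipe, R = D/4 = 0.226/4 = 0.0565 m.
V = 0.849 * 144 * 0.0565^0.63 * 0.0071^0.54
  = 0.849 * 144 * 0.163603 * 0.069132
  = 1.3827 m/s.
Pipe area A = pi*D^2/4 = pi*0.226^2/4 = 0.0401 m^2.
Q = A * V = 0.0401 * 1.3827 = 0.0555 m^3/s.

0.0555


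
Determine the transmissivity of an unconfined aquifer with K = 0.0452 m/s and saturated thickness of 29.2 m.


Transmissivity is defined as T = K * h.
T = 0.0452 * 29.2
  = 1.3198 m^2/s.

1.3198


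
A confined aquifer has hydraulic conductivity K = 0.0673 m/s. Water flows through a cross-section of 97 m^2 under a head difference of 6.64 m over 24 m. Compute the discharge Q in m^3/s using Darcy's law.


Darcy's law: Q = K * A * i, where i = dh/L.
Hydraulic gradient i = 6.64 / 24 = 0.276667.
Q = 0.0673 * 97 * 0.276667
  = 1.8061 m^3/s.

1.8061


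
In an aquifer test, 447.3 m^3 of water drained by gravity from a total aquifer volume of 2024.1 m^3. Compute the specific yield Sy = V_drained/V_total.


Specific yield Sy = Volume drained / Total volume.
Sy = 447.3 / 2024.1
   = 0.221.

0.221


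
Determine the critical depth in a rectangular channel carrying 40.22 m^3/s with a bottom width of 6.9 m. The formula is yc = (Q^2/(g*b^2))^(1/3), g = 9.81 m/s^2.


Using yc = (Q^2 / (g * b^2))^(1/3):
Q^2 = 40.22^2 = 1617.65.
g * b^2 = 9.81 * 6.9^2 = 9.81 * 47.61 = 467.05.
Q^2 / (g*b^2) = 1617.65 / 467.05 = 3.4635.
yc = 3.4635^(1/3) = 1.513 m.

1.513


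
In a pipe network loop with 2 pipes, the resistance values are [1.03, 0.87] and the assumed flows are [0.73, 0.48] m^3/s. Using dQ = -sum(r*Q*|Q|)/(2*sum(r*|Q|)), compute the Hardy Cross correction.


Numerator terms (r*Q*|Q|): 1.03*0.73*|0.73| = 0.5489; 0.87*0.48*|0.48| = 0.2004.
Sum of numerator = 0.7493.
Denominator terms (r*|Q|): 1.03*|0.73| = 0.7519; 0.87*|0.48| = 0.4176.
2 * sum of denominator = 2 * 1.1695 = 2.339.
dQ = -0.7493 / 2.339 = -0.3204 m^3/s.

-0.3204


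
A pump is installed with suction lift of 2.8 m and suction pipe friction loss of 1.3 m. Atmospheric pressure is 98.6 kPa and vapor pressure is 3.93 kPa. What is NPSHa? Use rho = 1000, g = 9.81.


NPSHa = p_atm/(rho*g) - z_s - hf_s - p_vap/(rho*g).
p_atm/(rho*g) = 98.6*1000 / (1000*9.81) = 10.051 m.
p_vap/(rho*g) = 3.93*1000 / (1000*9.81) = 0.401 m.
NPSHa = 10.051 - 2.8 - 1.3 - 0.401
      = 5.55 m.

5.55


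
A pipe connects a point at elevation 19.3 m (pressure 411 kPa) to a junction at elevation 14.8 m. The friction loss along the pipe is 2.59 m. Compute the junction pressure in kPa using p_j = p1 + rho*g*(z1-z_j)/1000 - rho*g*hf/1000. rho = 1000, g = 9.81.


Junction pressure: p_j = p1 + rho*g*(z1 - z_j)/1000 - rho*g*hf/1000.
Elevation term = 1000*9.81*(19.3 - 14.8)/1000 = 44.145 kPa.
Friction term = 1000*9.81*2.59/1000 = 25.408 kPa.
p_j = 411 + 44.145 - 25.408 = 429.74 kPa.

429.74


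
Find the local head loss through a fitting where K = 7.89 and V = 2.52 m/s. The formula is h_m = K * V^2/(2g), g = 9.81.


Minor loss formula: h_m = K * V^2/(2g).
V^2 = 2.52^2 = 6.3504.
V^2/(2g) = 6.3504 / 19.62 = 0.3237 m.
h_m = 7.89 * 0.3237 = 2.5538 m.

2.5538


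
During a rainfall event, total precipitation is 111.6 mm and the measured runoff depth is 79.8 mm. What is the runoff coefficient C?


The runoff coefficient C = runoff depth / rainfall depth.
C = 79.8 / 111.6
  = 0.7151.

0.7151


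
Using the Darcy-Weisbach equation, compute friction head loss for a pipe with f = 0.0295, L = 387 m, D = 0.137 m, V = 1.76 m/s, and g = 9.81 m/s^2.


Darcy-Weisbach equation: h_f = f * (L/D) * V^2/(2g).
f * L/D = 0.0295 * 387/0.137 = 83.3321.
V^2/(2g) = 1.76^2 / (2*9.81) = 3.0976 / 19.62 = 0.1579 m.
h_f = 83.3321 * 0.1579 = 13.156 m.

13.156


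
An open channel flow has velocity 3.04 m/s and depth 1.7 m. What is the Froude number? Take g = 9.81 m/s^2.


The Froude number is defined as Fr = V / sqrt(g*y).
g*y = 9.81 * 1.7 = 16.677.
sqrt(g*y) = sqrt(16.677) = 4.0837.
Fr = 3.04 / 4.0837 = 0.7444.

0.7444


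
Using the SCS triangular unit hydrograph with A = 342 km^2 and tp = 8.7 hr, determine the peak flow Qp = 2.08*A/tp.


SCS formula: Qp = 2.08 * A / tp.
Qp = 2.08 * 342 / 8.7
   = 711.36 / 8.7
   = 81.77 m^3/s per cm.

81.77


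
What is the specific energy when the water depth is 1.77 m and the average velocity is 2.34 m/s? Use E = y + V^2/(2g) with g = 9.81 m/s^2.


Specific energy E = y + V^2/(2g).
Velocity head = V^2/(2g) = 2.34^2 / (2*9.81) = 5.4756 / 19.62 = 0.2791 m.
E = 1.77 + 0.2791 = 2.0491 m.

2.0491


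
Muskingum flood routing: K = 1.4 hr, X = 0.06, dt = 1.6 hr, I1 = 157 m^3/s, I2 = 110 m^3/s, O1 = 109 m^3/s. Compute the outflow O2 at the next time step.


Muskingum coefficients:
denom = 2*K*(1-X) + dt = 2*1.4*(1-0.06) + 1.6 = 4.232.
C0 = (dt - 2*K*X)/denom = (1.6 - 2*1.4*0.06)/4.232 = 0.3384.
C1 = (dt + 2*K*X)/denom = (1.6 + 2*1.4*0.06)/4.232 = 0.4178.
C2 = (2*K*(1-X) - dt)/denom = 0.2439.
O2 = C0*I2 + C1*I1 + C2*O1
   = 0.3384*110 + 0.4178*157 + 0.2439*109
   = 129.39 m^3/s.

129.39


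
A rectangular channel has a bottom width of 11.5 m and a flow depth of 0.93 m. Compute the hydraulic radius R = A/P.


For a rectangular section:
Flow area A = b * y = 11.5 * 0.93 = 10.7 m^2.
Wetted perimeter P = b + 2y = 11.5 + 2*0.93 = 13.36 m.
Hydraulic radius R = A/P = 10.7 / 13.36 = 0.8005 m.

0.8005


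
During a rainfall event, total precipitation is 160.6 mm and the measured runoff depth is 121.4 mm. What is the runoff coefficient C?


The runoff coefficient C = runoff depth / rainfall depth.
C = 121.4 / 160.6
  = 0.7559.

0.7559


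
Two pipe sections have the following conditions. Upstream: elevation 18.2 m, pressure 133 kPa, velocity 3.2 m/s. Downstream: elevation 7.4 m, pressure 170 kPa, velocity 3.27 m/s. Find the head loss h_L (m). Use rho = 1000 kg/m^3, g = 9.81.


Total head at each section: H = z + p/(rho*g) + V^2/(2g).
H1 = 18.2 + 133*1000/(1000*9.81) + 3.2^2/(2*9.81)
   = 18.2 + 13.558 + 0.5219
   = 32.28 m.
H2 = 7.4 + 170*1000/(1000*9.81) + 3.27^2/(2*9.81)
   = 7.4 + 17.329 + 0.545
   = 25.274 m.
h_L = H1 - H2 = 32.28 - 25.274 = 7.005 m.

7.005


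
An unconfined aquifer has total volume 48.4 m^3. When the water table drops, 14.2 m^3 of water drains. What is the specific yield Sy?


Specific yield Sy = Volume drained / Total volume.
Sy = 14.2 / 48.4
   = 0.2934.

0.2934


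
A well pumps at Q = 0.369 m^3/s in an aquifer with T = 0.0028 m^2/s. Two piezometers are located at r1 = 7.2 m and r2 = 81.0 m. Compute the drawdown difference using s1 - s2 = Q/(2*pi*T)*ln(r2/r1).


Thiem equation: s1 - s2 = Q/(2*pi*T) * ln(r2/r1).
ln(r2/r1) = ln(81.0/7.2) = 2.4204.
Q/(2*pi*T) = 0.369 / (2*pi*0.0028) = 0.369 / 0.0176 = 20.9743.
s1 - s2 = 20.9743 * 2.4204 = 50.7656 m.

50.7656


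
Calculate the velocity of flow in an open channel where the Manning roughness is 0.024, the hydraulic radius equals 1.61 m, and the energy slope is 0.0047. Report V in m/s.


Manning's equation gives V = (1/n) * R^(2/3) * S^(1/2).
First, compute R^(2/3) = 1.61^(2/3) = 1.3737.
Next, S^(1/2) = 0.0047^(1/2) = 0.068557.
Then 1/n = 1/0.024 = 41.67.
V = 41.67 * 1.3737 * 0.068557 = 3.9239 m/s.

3.9239


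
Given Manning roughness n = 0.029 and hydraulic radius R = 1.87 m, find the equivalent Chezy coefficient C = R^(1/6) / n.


The Chezy coefficient relates to Manning's n through C = R^(1/6) / n.
R^(1/6) = 1.87^(1/6) = 1.109959.
C = 1.109959 / 0.029 = 38.27 m^(1/2)/s.

38.27


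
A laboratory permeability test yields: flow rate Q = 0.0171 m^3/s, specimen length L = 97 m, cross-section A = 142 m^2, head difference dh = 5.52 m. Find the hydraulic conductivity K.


From K = Q*L / (A*dh):
Numerator: Q*L = 0.0171 * 97 = 1.6587.
Denominator: A*dh = 142 * 5.52 = 783.84.
K = 1.6587 / 783.84 = 0.002116 m/s.

0.002116


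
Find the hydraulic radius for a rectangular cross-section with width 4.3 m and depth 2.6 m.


For a rectangular section:
Flow area A = b * y = 4.3 * 2.6 = 11.18 m^2.
Wetted perimeter P = b + 2y = 4.3 + 2*2.6 = 9.5 m.
Hydraulic radius R = A/P = 11.18 / 9.5 = 1.1768 m.

1.1768


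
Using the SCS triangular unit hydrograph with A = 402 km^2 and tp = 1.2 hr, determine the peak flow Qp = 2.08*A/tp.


SCS formula: Qp = 2.08 * A / tp.
Qp = 2.08 * 402 / 1.2
   = 836.16 / 1.2
   = 696.8 m^3/s per cm.

696.8


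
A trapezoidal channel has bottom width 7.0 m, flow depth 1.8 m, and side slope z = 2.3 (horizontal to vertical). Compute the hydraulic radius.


For a trapezoidal section with side slope z:
A = (b + z*y)*y = (7.0 + 2.3*1.8)*1.8 = 20.052 m^2.
P = b + 2*y*sqrt(1 + z^2) = 7.0 + 2*1.8*sqrt(1 + 2.3^2) = 16.029 m.
R = A/P = 20.052 / 16.029 = 1.251 m.

1.251


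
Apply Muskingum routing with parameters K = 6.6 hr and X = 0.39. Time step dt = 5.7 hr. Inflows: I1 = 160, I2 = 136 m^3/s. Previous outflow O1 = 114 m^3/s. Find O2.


Muskingum coefficients:
denom = 2*K*(1-X) + dt = 2*6.6*(1-0.39) + 5.7 = 13.752.
C0 = (dt - 2*K*X)/denom = (5.7 - 2*6.6*0.39)/13.752 = 0.0401.
C1 = (dt + 2*K*X)/denom = (5.7 + 2*6.6*0.39)/13.752 = 0.7888.
C2 = (2*K*(1-X) - dt)/denom = 0.171.
O2 = C0*I2 + C1*I1 + C2*O1
   = 0.0401*136 + 0.7888*160 + 0.171*114
   = 151.17 m^3/s.

151.17


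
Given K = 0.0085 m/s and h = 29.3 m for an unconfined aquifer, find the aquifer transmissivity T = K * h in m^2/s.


Transmissivity is defined as T = K * h.
T = 0.0085 * 29.3
  = 0.2491 m^2/s.

0.2491


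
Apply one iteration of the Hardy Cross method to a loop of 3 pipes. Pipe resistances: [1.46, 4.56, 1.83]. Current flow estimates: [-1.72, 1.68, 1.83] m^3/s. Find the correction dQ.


Numerator terms (r*Q*|Q|): 1.46*-1.72*|-1.72| = -4.3193; 4.56*1.68*|1.68| = 12.8701; 1.83*1.83*|1.83| = 6.1285.
Sum of numerator = 14.6794.
Denominator terms (r*|Q|): 1.46*|-1.72| = 2.5112; 4.56*|1.68| = 7.6608; 1.83*|1.83| = 3.3489.
2 * sum of denominator = 2 * 13.5209 = 27.0418.
dQ = -14.6794 / 27.0418 = -0.5428 m^3/s.

-0.5428


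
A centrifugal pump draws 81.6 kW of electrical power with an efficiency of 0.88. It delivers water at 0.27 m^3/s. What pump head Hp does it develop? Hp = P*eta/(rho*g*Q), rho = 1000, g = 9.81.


Pump head formula: Hp = P * eta / (rho * g * Q).
Numerator: P * eta = 81.6 * 1000 * 0.88 = 71808.0 W.
Denominator: rho * g * Q = 1000 * 9.81 * 0.27 = 2648.7.
Hp = 71808.0 / 2648.7 = 27.11 m.

27.11


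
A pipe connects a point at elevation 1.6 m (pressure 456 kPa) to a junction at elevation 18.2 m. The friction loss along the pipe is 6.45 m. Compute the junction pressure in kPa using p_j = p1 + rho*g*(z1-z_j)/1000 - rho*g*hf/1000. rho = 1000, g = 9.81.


Junction pressure: p_j = p1 + rho*g*(z1 - z_j)/1000 - rho*g*hf/1000.
Elevation term = 1000*9.81*(1.6 - 18.2)/1000 = -162.846 kPa.
Friction term = 1000*9.81*6.45/1000 = 63.275 kPa.
p_j = 456 + -162.846 - 63.275 = 229.88 kPa.

229.88


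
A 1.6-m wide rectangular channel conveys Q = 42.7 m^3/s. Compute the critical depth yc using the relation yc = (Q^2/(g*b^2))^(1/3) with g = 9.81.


Using yc = (Q^2 / (g * b^2))^(1/3):
Q^2 = 42.7^2 = 1823.29.
g * b^2 = 9.81 * 1.6^2 = 9.81 * 2.56 = 25.11.
Q^2 / (g*b^2) = 1823.29 / 25.11 = 72.6121.
yc = 72.6121^(1/3) = 4.1717 m.

4.1717


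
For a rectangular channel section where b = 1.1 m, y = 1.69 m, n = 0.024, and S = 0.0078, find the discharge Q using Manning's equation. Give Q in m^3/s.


For a rectangular channel, the cross-sectional area A = b * y = 1.1 * 1.69 = 1.86 m^2.
The wetted perimeter P = b + 2y = 1.1 + 2*1.69 = 4.48 m.
Hydraulic radius R = A/P = 1.86/4.48 = 0.415 m.
Velocity V = (1/n)*R^(2/3)*S^(1/2) = (1/0.024)*0.415^(2/3)*0.0078^(1/2) = 2.0472 m/s.
Discharge Q = A * V = 1.86 * 2.0472 = 3.806 m^3/s.

3.806


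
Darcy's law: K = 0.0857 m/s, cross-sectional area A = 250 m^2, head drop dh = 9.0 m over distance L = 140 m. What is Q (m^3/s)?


Darcy's law: Q = K * A * i, where i = dh/L.
Hydraulic gradient i = 9.0 / 140 = 0.064286.
Q = 0.0857 * 250 * 0.064286
  = 1.3773 m^3/s.

1.3773


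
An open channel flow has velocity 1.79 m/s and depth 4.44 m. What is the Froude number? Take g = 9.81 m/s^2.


The Froude number is defined as Fr = V / sqrt(g*y).
g*y = 9.81 * 4.44 = 43.5564.
sqrt(g*y) = sqrt(43.5564) = 6.5997.
Fr = 1.79 / 6.5997 = 0.2712.

0.2712


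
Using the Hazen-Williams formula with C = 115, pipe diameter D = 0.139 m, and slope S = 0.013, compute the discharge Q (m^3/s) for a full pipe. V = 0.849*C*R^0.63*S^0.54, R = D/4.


For a full circular pipe, R = D/4 = 0.139/4 = 0.0348 m.
V = 0.849 * 115 * 0.0348^0.63 * 0.013^0.54
  = 0.849 * 115 * 0.120449 * 0.095836
  = 1.127 m/s.
Pipe area A = pi*D^2/4 = pi*0.139^2/4 = 0.0152 m^2.
Q = A * V = 0.0152 * 1.127 = 0.0171 m^3/s.

0.0171


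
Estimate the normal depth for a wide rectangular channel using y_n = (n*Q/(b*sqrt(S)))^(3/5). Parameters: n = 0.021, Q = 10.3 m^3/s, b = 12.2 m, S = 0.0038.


We use the wide-channel approximation y_n = (n*Q/(b*sqrt(S)))^(3/5).
sqrt(S) = sqrt(0.0038) = 0.061644.
Numerator: n*Q = 0.021 * 10.3 = 0.2163.
Denominator: b*sqrt(S) = 12.2 * 0.061644 = 0.752057.
arg = 0.2876.
y_n = 0.2876^(3/5) = 0.4735 m.

0.4735


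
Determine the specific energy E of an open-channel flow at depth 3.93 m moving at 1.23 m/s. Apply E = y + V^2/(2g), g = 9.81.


Specific energy E = y + V^2/(2g).
Velocity head = V^2/(2g) = 1.23^2 / (2*9.81) = 1.5129 / 19.62 = 0.0771 m.
E = 3.93 + 0.0771 = 4.0071 m.

4.0071


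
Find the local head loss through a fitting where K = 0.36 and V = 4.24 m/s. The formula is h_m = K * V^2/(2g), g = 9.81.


Minor loss formula: h_m = K * V^2/(2g).
V^2 = 4.24^2 = 17.9776.
V^2/(2g) = 17.9776 / 19.62 = 0.9163 m.
h_m = 0.36 * 0.9163 = 0.3299 m.

0.3299


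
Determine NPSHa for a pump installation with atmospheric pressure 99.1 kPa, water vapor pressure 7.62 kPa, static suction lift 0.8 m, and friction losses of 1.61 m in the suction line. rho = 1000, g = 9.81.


NPSHa = p_atm/(rho*g) - z_s - hf_s - p_vap/(rho*g).
p_atm/(rho*g) = 99.1*1000 / (1000*9.81) = 10.102 m.
p_vap/(rho*g) = 7.62*1000 / (1000*9.81) = 0.777 m.
NPSHa = 10.102 - 0.8 - 1.61 - 0.777
      = 6.92 m.

6.92


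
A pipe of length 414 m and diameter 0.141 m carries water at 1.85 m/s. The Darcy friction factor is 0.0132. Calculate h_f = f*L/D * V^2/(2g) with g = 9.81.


Darcy-Weisbach equation: h_f = f * (L/D) * V^2/(2g).
f * L/D = 0.0132 * 414/0.141 = 38.7574.
V^2/(2g) = 1.85^2 / (2*9.81) = 3.4225 / 19.62 = 0.1744 m.
h_f = 38.7574 * 0.1744 = 6.761 m.

6.761


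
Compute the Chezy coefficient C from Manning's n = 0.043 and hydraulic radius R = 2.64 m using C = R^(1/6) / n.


The Chezy coefficient relates to Manning's n through C = R^(1/6) / n.
R^(1/6) = 2.64^(1/6) = 1.175621.
C = 1.175621 / 0.043 = 27.34 m^(1/2)/s.

27.34


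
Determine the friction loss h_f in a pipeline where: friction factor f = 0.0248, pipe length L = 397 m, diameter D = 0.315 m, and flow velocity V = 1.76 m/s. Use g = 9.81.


Darcy-Weisbach equation: h_f = f * (L/D) * V^2/(2g).
f * L/D = 0.0248 * 397/0.315 = 31.2559.
V^2/(2g) = 1.76^2 / (2*9.81) = 3.0976 / 19.62 = 0.1579 m.
h_f = 31.2559 * 0.1579 = 4.935 m.

4.935


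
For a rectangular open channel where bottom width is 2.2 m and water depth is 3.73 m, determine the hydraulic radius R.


For a rectangular section:
Flow area A = b * y = 2.2 * 3.73 = 8.21 m^2.
Wetted perimeter P = b + 2y = 2.2 + 2*3.73 = 9.66 m.
Hydraulic radius R = A/P = 8.21 / 9.66 = 0.8495 m.

0.8495


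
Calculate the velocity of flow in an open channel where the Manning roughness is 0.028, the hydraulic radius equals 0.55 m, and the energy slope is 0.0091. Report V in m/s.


Manning's equation gives V = (1/n) * R^(2/3) * S^(1/2).
First, compute R^(2/3) = 0.55^(2/3) = 0.6713.
Next, S^(1/2) = 0.0091^(1/2) = 0.095394.
Then 1/n = 1/0.028 = 35.71.
V = 35.71 * 0.6713 * 0.095394 = 2.287 m/s.

2.287


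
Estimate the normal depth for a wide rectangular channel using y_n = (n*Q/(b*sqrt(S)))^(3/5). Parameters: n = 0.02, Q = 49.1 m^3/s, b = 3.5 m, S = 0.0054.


We use the wide-channel approximation y_n = (n*Q/(b*sqrt(S)))^(3/5).
sqrt(S) = sqrt(0.0054) = 0.073485.
Numerator: n*Q = 0.02 * 49.1 = 0.982.
Denominator: b*sqrt(S) = 3.5 * 0.073485 = 0.257197.
arg = 3.8181.
y_n = 3.8181^(3/5) = 2.2341 m.

2.2341


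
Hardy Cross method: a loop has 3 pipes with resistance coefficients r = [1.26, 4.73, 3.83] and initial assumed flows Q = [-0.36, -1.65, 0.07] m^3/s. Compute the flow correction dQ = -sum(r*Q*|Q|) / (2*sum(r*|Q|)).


Numerator terms (r*Q*|Q|): 1.26*-0.36*|-0.36| = -0.1633; 4.73*-1.65*|-1.65| = -12.8774; 3.83*0.07*|0.07| = 0.0188.
Sum of numerator = -13.022.
Denominator terms (r*|Q|): 1.26*|-0.36| = 0.4536; 4.73*|-1.65| = 7.8045; 3.83*|0.07| = 0.2681.
2 * sum of denominator = 2 * 8.5262 = 17.0524.
dQ = --13.022 / 17.0524 = 0.7636 m^3/s.

0.7636


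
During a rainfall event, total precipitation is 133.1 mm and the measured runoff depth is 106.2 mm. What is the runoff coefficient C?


The runoff coefficient C = runoff depth / rainfall depth.
C = 106.2 / 133.1
  = 0.7979.

0.7979


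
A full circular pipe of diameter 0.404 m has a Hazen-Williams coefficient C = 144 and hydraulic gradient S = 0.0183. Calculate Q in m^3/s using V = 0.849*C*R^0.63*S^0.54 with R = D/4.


For a full circular pipe, R = D/4 = 0.404/4 = 0.101 m.
V = 0.849 * 144 * 0.101^0.63 * 0.0183^0.54
  = 0.849 * 144 * 0.235897 * 0.115272
  = 3.3244 m/s.
Pipe area A = pi*D^2/4 = pi*0.404^2/4 = 0.1282 m^2.
Q = A * V = 0.1282 * 3.3244 = 0.4262 m^3/s.

0.4262


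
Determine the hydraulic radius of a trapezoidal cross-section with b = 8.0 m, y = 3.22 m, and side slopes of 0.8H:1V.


For a trapezoidal section with side slope z:
A = (b + z*y)*y = (8.0 + 0.8*3.22)*3.22 = 34.055 m^2.
P = b + 2*y*sqrt(1 + z^2) = 8.0 + 2*3.22*sqrt(1 + 0.8^2) = 16.247 m.
R = A/P = 34.055 / 16.247 = 2.096 m.

2.096


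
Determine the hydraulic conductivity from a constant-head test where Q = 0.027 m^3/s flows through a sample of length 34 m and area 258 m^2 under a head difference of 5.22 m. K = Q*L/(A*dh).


From K = Q*L / (A*dh):
Numerator: Q*L = 0.027 * 34 = 0.918.
Denominator: A*dh = 258 * 5.22 = 1346.76.
K = 0.918 / 1346.76 = 0.000682 m/s.

0.000682


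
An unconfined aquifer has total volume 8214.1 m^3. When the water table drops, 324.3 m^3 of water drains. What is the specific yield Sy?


Specific yield Sy = Volume drained / Total volume.
Sy = 324.3 / 8214.1
   = 0.0395.

0.0395


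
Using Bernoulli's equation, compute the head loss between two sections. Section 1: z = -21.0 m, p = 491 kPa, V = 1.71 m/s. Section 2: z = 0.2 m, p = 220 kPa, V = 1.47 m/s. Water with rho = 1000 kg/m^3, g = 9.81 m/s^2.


Total head at each section: H = z + p/(rho*g) + V^2/(2g).
H1 = -21.0 + 491*1000/(1000*9.81) + 1.71^2/(2*9.81)
   = -21.0 + 50.051 + 0.149
   = 29.2 m.
H2 = 0.2 + 220*1000/(1000*9.81) + 1.47^2/(2*9.81)
   = 0.2 + 22.426 + 0.1101
   = 22.736 m.
h_L = H1 - H2 = 29.2 - 22.736 = 6.464 m.

6.464


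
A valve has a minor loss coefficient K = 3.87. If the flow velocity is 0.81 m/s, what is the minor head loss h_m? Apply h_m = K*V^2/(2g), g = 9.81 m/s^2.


Minor loss formula: h_m = K * V^2/(2g).
V^2 = 0.81^2 = 0.6561.
V^2/(2g) = 0.6561 / 19.62 = 0.0334 m.
h_m = 3.87 * 0.0334 = 0.1294 m.

0.1294


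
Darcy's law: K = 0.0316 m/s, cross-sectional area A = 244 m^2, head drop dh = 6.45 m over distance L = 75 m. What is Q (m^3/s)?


Darcy's law: Q = K * A * i, where i = dh/L.
Hydraulic gradient i = 6.45 / 75 = 0.086.
Q = 0.0316 * 244 * 0.086
  = 0.6631 m^3/s.

0.6631


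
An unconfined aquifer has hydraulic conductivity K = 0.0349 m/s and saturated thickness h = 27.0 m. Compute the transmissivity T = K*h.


Transmissivity is defined as T = K * h.
T = 0.0349 * 27.0
  = 0.9423 m^2/s.

0.9423


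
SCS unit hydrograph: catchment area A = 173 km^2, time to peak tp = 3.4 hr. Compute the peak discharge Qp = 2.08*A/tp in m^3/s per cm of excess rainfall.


SCS formula: Qp = 2.08 * A / tp.
Qp = 2.08 * 173 / 3.4
   = 359.84 / 3.4
   = 105.84 m^3/s per cm.

105.84


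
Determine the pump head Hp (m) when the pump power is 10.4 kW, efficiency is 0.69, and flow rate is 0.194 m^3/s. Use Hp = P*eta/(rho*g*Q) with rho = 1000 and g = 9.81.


Pump head formula: Hp = P * eta / (rho * g * Q).
Numerator: P * eta = 10.4 * 1000 * 0.69 = 7176.0 W.
Denominator: rho * g * Q = 1000 * 9.81 * 0.194 = 1903.14.
Hp = 7176.0 / 1903.14 = 3.77 m.

3.77


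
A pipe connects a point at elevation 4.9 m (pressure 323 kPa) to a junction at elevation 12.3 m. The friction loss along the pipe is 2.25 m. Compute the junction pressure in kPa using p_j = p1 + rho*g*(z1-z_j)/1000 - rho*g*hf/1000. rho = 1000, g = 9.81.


Junction pressure: p_j = p1 + rho*g*(z1 - z_j)/1000 - rho*g*hf/1000.
Elevation term = 1000*9.81*(4.9 - 12.3)/1000 = -72.594 kPa.
Friction term = 1000*9.81*2.25/1000 = 22.073 kPa.
p_j = 323 + -72.594 - 22.073 = 228.33 kPa.

228.33


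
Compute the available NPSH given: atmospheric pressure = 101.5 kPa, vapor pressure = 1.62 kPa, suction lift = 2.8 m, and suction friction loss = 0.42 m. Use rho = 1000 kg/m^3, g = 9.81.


NPSHa = p_atm/(rho*g) - z_s - hf_s - p_vap/(rho*g).
p_atm/(rho*g) = 101.5*1000 / (1000*9.81) = 10.347 m.
p_vap/(rho*g) = 1.62*1000 / (1000*9.81) = 0.165 m.
NPSHa = 10.347 - 2.8 - 0.42 - 0.165
      = 6.96 m.

6.96


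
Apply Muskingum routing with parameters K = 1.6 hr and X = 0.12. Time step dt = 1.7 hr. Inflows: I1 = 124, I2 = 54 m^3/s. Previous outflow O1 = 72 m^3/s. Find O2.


Muskingum coefficients:
denom = 2*K*(1-X) + dt = 2*1.6*(1-0.12) + 1.7 = 4.516.
C0 = (dt - 2*K*X)/denom = (1.7 - 2*1.6*0.12)/4.516 = 0.2914.
C1 = (dt + 2*K*X)/denom = (1.7 + 2*1.6*0.12)/4.516 = 0.4615.
C2 = (2*K*(1-X) - dt)/denom = 0.2471.
O2 = C0*I2 + C1*I1 + C2*O1
   = 0.2914*54 + 0.4615*124 + 0.2471*72
   = 90.75 m^3/s.

90.75


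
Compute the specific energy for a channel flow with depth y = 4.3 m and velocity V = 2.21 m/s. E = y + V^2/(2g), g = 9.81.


Specific energy E = y + V^2/(2g).
Velocity head = V^2/(2g) = 2.21^2 / (2*9.81) = 4.8841 / 19.62 = 0.2489 m.
E = 4.3 + 0.2489 = 4.5489 m.

4.5489


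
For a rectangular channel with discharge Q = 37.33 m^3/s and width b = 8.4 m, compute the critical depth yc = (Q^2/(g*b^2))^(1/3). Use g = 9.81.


Using yc = (Q^2 / (g * b^2))^(1/3):
Q^2 = 37.33^2 = 1393.53.
g * b^2 = 9.81 * 8.4^2 = 9.81 * 70.56 = 692.19.
Q^2 / (g*b^2) = 1393.53 / 692.19 = 2.0132.
yc = 2.0132^(1/3) = 1.2627 m.

1.2627


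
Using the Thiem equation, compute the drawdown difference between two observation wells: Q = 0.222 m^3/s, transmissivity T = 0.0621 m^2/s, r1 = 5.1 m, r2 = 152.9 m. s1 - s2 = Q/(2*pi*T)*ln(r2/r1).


Thiem equation: s1 - s2 = Q/(2*pi*T) * ln(r2/r1).
ln(r2/r1) = ln(152.9/5.1) = 3.4005.
Q/(2*pi*T) = 0.222 / (2*pi*0.0621) = 0.222 / 0.3902 = 0.569.
s1 - s2 = 0.569 * 3.4005 = 1.9348 m.

1.9348


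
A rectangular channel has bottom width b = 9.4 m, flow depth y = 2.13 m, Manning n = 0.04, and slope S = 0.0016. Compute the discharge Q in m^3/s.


For a rectangular channel, the cross-sectional area A = b * y = 9.4 * 2.13 = 20.02 m^2.
The wetted perimeter P = b + 2y = 9.4 + 2*2.13 = 13.66 m.
Hydraulic radius R = A/P = 20.02/13.66 = 1.4657 m.
Velocity V = (1/n)*R^(2/3)*S^(1/2) = (1/0.04)*1.4657^(2/3)*0.0016^(1/2) = 1.2903 m/s.
Discharge Q = A * V = 20.02 * 1.2903 = 25.835 m^3/s.

25.835


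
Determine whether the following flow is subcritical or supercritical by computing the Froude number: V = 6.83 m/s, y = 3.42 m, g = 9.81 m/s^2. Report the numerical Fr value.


The Froude number is defined as Fr = V / sqrt(g*y).
g*y = 9.81 * 3.42 = 33.5502.
sqrt(g*y) = sqrt(33.5502) = 5.7923.
Fr = 6.83 / 5.7923 = 1.1792.
Since Fr > 1, the flow is supercritical.

1.1792


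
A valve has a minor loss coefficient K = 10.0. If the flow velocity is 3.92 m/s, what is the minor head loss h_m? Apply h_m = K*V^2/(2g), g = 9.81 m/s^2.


Minor loss formula: h_m = K * V^2/(2g).
V^2 = 3.92^2 = 15.3664.
V^2/(2g) = 15.3664 / 19.62 = 0.7832 m.
h_m = 10.0 * 0.7832 = 7.832 m.

7.832


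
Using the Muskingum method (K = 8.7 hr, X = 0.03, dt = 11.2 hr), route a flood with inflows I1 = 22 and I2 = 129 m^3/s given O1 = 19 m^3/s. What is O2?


Muskingum coefficients:
denom = 2*K*(1-X) + dt = 2*8.7*(1-0.03) + 11.2 = 28.078.
C0 = (dt - 2*K*X)/denom = (11.2 - 2*8.7*0.03)/28.078 = 0.3803.
C1 = (dt + 2*K*X)/denom = (11.2 + 2*8.7*0.03)/28.078 = 0.4175.
C2 = (2*K*(1-X) - dt)/denom = 0.2022.
O2 = C0*I2 + C1*I1 + C2*O1
   = 0.3803*129 + 0.4175*22 + 0.2022*19
   = 62.09 m^3/s.

62.09


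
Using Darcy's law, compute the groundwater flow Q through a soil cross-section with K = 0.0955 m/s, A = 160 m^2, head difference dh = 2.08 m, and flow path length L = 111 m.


Darcy's law: Q = K * A * i, where i = dh/L.
Hydraulic gradient i = 2.08 / 111 = 0.018739.
Q = 0.0955 * 160 * 0.018739
  = 0.2863 m^3/s.

0.2863


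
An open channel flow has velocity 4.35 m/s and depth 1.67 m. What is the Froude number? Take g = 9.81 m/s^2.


The Froude number is defined as Fr = V / sqrt(g*y).
g*y = 9.81 * 1.67 = 16.3827.
sqrt(g*y) = sqrt(16.3827) = 4.0476.
Fr = 4.35 / 4.0476 = 1.0747.

1.0747
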